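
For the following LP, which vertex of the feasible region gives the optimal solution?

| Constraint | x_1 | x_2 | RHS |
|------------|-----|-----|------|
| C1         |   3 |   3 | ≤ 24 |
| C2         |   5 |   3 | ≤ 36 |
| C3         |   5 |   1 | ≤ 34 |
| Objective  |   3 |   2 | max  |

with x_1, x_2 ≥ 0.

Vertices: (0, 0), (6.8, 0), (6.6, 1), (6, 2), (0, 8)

Evaluate the objective at each vertex of the feasible region:
  z(0, 0) = 0
  z(6.8, 0) = 20.4
  z(6.6, 1) = 21.8
  z(6, 2) = 22  ←
  z(0, 8) = 16
The maximum is at x_1 = 6, x_2 = 2.

(6, 2)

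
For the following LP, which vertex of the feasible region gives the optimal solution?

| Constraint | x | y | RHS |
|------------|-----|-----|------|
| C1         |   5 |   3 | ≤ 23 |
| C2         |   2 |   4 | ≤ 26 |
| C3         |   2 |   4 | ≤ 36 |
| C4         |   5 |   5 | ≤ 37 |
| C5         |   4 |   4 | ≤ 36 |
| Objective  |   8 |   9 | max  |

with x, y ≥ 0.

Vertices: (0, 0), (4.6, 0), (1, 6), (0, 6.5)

Evaluate the objective at each vertex of the feasible region:
  z(0, 0) = 0
  z(4.6, 0) = 36.8
  z(1, 6) = 62  ←
  z(0, 6.5) = 58.5
The maximum is at x = 1, y = 6.

(1, 6)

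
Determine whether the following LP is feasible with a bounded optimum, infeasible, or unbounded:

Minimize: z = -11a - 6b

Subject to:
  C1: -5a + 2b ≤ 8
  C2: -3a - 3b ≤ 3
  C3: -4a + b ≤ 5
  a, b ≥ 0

Unbounded (objective can decrease without bound)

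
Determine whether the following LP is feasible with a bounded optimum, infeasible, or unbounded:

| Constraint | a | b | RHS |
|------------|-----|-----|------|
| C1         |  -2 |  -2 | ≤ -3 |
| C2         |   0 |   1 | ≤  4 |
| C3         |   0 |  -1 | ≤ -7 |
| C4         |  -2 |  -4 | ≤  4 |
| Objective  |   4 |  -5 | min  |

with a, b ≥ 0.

Infeasible (no feasible solution exists)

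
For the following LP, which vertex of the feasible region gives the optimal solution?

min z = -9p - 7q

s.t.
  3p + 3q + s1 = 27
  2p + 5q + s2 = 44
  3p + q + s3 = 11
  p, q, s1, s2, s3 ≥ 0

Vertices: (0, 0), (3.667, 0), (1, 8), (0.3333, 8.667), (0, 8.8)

Evaluate the objective at each vertex of the feasible region:
  z(0, 0) = 0
  z(3.667, 0) = -33
  z(1, 8) = -65  ←
  z(0.3333, 8.667) = -63.67
  z(0, 8.8) = -61.6
The minimum is at p = 1, q = 8.

(1, 8)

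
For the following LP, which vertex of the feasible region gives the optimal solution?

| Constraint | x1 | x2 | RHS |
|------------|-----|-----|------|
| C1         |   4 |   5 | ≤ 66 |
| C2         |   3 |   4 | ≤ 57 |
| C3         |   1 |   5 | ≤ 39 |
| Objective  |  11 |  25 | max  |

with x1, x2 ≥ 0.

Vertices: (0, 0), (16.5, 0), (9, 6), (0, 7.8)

Evaluate the objective at each vertex of the feasible region:
  z(0, 0) = 0
  z(16.5, 0) = 181.5
  z(9, 6) = 249  ←
  z(0, 7.8) = 195
The maximum is at x1 = 9, x2 = 6.

(9, 6)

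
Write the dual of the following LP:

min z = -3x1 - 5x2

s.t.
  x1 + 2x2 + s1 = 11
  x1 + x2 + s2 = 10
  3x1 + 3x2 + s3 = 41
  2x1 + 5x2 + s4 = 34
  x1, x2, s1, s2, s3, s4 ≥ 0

Primal min cᵀx s.t. Ax ≤ b, x ≥ 0  →  Dual max −bᵀy s.t. Aᵀy ≥ −c, y ≥ 0.

Maximize: z = -11y1 - 10y2 - 41y3 - 34y4

Subject to:
  y1 + y2 + 3y3 + 2y4 ≥ 3
  2y1 + y2 + 3y3 + 5y4 ≥ 5
  y1, y2, y3, y4 ≥ 0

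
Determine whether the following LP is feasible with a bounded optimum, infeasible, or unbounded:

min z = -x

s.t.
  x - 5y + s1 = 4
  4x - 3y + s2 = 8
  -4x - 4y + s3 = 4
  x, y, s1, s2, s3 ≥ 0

Unbounded (objective can decrease without bound)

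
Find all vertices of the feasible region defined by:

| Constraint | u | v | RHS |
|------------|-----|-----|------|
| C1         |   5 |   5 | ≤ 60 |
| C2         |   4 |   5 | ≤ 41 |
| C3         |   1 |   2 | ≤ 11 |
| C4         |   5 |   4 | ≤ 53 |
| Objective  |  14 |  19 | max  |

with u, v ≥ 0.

(0, 0), (10.25, 0), (9, 1), (0, 5.5)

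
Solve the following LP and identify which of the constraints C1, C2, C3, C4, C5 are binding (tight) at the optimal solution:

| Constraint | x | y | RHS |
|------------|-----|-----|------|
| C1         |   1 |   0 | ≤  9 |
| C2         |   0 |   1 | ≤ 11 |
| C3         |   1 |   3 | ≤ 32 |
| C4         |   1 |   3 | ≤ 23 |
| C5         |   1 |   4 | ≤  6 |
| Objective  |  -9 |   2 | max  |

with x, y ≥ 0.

At x = 0, y = 1.5, compute slack b - a·x for each constraint:
  C1: 9 − 0 = 9  (slack)
  C2: 11 − 1.5 = 9.5  (slack)
  C3: 32 − 4.5 = 27.5  (slack)
  C4: 23 − 4.5 = 18.5  (slack)
  C5: 6 − 6 = 0  (binding)

Optimal: x = 0, y = 1.5
Binding: C5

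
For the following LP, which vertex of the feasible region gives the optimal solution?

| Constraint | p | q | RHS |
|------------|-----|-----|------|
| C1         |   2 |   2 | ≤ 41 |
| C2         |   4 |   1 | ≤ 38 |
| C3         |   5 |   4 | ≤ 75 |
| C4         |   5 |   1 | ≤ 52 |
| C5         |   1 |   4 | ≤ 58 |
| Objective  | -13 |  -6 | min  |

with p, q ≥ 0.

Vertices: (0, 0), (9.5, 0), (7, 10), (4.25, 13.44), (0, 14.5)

Evaluate the objective at each vertex of the feasible region:
  z(0, 0) = 0
  z(9.5, 0) = -123.5
  z(7, 10) = -151  ←
  z(4.25, 13.44) = -135.9
  z(0, 14.5) = -87
The minimum is at p = 7, q = 10.

(7, 10)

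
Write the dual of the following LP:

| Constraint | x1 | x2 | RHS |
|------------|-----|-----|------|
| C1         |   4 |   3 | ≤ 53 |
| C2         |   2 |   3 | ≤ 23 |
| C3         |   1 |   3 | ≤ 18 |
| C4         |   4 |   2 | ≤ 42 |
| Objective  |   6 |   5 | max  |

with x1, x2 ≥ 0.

Primal max cᵀx s.t. Ax ≤ b, x ≥ 0  →  Dual min bᵀy s.t. Aᵀy ≥ c, y ≥ 0.

Minimize: z = 53y1 + 23y2 + 18y3 + 42y4

Subject to:
  4y1 + 2y2 + y3 + 4y4 ≥ 6
  3y1 + 3y2 + 3y3 + 2y4 ≥ 5
  y1, y2, y3, y4 ≥ 0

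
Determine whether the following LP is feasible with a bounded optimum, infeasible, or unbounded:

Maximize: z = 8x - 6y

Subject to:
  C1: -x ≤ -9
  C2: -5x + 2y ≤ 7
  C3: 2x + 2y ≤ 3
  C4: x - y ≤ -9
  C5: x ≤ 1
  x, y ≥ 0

Infeasible (no feasible solution exists)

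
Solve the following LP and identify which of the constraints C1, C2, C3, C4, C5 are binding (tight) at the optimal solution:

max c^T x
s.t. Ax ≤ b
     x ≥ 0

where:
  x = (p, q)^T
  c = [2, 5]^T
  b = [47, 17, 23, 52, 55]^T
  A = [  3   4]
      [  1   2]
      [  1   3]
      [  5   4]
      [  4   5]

At p = 5, q = 6, compute slack b - a·x for each constraint:
  C1: 47 − 39 = 8  (slack)
  C2: 17 − 17 = 0  (binding)
  C3: 23 − 23 = 0  (binding)
  C4: 52 − 49 = 3  (slack)
  C5: 55 − 50 = 5  (slack)

Optimal: p = 5, q = 6
Binding: C2, C3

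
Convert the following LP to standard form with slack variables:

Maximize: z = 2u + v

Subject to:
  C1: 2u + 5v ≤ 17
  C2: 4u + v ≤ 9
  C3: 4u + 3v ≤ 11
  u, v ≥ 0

max z = 2u + v

s.t.
  2u + 5v + s1 = 17
  4u + v + s2 = 9
  4u + 3v + s3 = 11
  u, v, s1, s2, s3 ≥ 0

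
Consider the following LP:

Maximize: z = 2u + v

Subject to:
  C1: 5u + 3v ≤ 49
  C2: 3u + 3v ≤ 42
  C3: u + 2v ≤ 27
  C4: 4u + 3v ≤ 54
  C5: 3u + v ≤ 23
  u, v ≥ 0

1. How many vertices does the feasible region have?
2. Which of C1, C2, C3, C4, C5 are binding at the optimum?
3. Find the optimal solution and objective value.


1. 6
2. C1, C5
3. u = 5, v = 8, z = 18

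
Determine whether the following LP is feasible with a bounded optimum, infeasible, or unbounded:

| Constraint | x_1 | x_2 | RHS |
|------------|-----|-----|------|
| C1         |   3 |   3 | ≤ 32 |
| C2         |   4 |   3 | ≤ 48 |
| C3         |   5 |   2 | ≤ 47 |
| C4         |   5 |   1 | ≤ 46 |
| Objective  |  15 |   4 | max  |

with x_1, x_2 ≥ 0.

Feasible with a bounded optimal solution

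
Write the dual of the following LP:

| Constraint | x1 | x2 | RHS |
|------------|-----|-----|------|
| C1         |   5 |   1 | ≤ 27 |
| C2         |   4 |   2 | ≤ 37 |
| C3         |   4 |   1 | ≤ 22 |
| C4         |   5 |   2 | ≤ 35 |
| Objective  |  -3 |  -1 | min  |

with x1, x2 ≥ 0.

Primal min cᵀx s.t. Ax ≤ b, x ≥ 0  →  Dual max −bᵀy s.t. Aᵀy ≥ −c, y ≥ 0.

Maximize: z = -27y1 - 37y2 - 22y3 - 35y4

Subject to:
  5y1 + 4y2 + 4y3 + 5y4 ≥ 3
  y1 + 2y2 + y3 + 2y4 ≥ 1
  y1, y2, y3, y4 ≥ 0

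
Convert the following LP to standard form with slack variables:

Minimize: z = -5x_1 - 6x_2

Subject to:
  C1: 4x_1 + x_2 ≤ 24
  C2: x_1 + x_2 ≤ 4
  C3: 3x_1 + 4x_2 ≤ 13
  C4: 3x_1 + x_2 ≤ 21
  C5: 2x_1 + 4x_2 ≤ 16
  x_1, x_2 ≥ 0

min z = -5x_1 - 6x_2

s.t.
  4x_1 + x_2 + s1 = 24
  x_1 + x_2 + s2 = 4
  3x_1 + 4x_2 + s3 = 13
  3x_1 + x_2 + s4 = 21
  2x_1 + 4x_2 + s5 = 16
  x_1, x_2, s1, s2, s3, s4, s5 ≥ 0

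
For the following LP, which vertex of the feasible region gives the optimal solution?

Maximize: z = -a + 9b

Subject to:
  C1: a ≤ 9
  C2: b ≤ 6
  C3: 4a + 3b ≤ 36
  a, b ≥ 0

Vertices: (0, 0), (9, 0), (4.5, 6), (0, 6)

Evaluate the objective at each vertex of the feasible region:
  z(0, 0) = 0
  z(9, 0) = -9
  z(4.5, 6) = 49.5
  z(0, 6) = 54  ←
The maximum is at a = 0, b = 6.

(0, 6)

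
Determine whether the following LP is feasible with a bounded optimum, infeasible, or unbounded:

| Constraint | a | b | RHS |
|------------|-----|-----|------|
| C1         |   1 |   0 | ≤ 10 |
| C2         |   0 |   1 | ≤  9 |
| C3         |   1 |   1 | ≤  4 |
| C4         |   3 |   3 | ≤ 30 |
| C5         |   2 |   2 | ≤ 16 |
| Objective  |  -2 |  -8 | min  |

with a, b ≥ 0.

Feasible with a bounded optimal solution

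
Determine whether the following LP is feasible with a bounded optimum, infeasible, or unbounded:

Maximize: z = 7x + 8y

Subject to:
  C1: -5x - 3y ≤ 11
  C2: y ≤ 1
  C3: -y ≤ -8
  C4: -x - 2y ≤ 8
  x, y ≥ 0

Infeasible (no feasible solution exists)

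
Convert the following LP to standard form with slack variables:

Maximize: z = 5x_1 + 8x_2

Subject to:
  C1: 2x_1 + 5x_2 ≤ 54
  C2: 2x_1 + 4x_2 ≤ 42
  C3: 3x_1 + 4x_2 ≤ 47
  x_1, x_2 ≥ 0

max z = 5x_1 + 8x_2

s.t.
  2x_1 + 5x_2 + s1 = 54
  2x_1 + 4x_2 + s2 = 42
  3x_1 + 4x_2 + s3 = 47
  x_1, x_2, s1, s2, s3 ≥ 0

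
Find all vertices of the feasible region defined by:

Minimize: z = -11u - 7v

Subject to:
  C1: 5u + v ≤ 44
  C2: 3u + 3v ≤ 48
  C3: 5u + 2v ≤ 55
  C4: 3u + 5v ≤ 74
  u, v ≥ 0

(0, 0), (8.8, 0), (7, 9), (3, 13), (0, 14.8)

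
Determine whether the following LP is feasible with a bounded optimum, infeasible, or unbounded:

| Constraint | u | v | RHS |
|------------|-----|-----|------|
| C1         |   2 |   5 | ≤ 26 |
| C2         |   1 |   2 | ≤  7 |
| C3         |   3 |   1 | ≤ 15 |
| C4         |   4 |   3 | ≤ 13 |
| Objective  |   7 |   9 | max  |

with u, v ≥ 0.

Feasible with a bounded optimal solution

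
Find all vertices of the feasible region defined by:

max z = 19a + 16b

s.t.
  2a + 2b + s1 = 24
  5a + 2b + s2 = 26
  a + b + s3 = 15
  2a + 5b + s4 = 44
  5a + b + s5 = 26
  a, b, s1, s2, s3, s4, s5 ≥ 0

(0, 0), (5.2, 0), (2, 8), (0, 8.8)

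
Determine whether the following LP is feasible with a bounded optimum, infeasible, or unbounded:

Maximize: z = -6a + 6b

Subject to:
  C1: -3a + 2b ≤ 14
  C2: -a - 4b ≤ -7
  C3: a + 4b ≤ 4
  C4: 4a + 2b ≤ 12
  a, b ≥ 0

Infeasible (no feasible solution exists)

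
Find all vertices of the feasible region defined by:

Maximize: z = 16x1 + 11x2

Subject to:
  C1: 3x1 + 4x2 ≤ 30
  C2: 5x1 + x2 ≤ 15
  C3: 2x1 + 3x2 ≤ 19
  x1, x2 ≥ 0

(0, 0), (3, 0), (2, 5), (0, 6.333)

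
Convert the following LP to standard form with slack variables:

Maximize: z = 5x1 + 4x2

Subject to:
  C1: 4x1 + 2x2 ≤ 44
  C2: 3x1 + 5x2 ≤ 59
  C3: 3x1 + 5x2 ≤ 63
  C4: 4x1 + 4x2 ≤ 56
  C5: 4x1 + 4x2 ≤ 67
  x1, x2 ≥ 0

max z = 5x1 + 4x2

s.t.
  4x1 + 2x2 + s1 = 44
  3x1 + 5x2 + s2 = 59
  3x1 + 5x2 + s3 = 63
  4x1 + 4x2 + s4 = 56
  4x1 + 4x2 + s5 = 67
  x1, x2, s1, s2, s3, s4, s5 ≥ 0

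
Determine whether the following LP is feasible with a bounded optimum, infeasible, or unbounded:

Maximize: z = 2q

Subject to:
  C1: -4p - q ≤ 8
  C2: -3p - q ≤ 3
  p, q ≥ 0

Unbounded (objective can increase without bound)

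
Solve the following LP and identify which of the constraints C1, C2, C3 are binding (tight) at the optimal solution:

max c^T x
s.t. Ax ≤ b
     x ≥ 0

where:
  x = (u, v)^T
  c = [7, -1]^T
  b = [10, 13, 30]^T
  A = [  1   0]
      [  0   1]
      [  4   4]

At u = 7.5, v = 0, compute slack b - a·x for each constraint:
  C1: 10 − 7.5 = 2.5  (slack)
  C2: 13 − 0 = 13  (slack)
  C3: 30 − 30 = 0  (binding)

Optimal: u = 7.5, v = 0
Binding: C3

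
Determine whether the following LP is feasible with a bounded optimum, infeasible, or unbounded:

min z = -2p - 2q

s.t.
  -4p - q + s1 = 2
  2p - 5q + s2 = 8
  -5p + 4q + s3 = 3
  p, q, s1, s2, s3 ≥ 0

Unbounded (objective can decrease without bound)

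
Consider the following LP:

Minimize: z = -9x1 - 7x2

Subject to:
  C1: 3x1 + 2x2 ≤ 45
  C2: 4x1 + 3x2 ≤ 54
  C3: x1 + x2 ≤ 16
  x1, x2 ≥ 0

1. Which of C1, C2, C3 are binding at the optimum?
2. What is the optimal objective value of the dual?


1. C2, C3
2. -124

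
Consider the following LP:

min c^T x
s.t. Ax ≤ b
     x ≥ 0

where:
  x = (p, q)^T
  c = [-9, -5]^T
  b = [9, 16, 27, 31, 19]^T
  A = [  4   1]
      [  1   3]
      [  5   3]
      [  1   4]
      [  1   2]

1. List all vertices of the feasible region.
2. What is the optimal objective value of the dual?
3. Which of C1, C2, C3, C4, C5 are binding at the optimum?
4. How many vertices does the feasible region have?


1. (0, 0), (2.25, 0), (1, 5), (0, 5.333)
2. -34
3. C1, C2
4. 4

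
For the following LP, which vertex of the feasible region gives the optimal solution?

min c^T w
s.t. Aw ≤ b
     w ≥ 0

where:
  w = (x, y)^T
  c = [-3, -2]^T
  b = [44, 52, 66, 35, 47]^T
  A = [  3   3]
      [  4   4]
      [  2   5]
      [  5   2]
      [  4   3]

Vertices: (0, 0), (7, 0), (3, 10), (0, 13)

Evaluate the objective at each vertex of the feasible region:
  z(0, 0) = 0
  z(7, 0) = -21
  z(3, 10) = -29  ←
  z(0, 13) = -26
The minimum is at x = 3, y = 10.

(3, 10)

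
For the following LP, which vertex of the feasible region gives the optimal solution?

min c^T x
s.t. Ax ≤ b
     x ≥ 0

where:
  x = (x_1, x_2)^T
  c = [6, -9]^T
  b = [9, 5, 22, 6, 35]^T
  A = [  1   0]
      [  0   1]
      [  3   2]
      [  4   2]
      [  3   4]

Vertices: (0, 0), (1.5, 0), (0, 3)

Evaluate the objective at each vertex of the feasible region:
  z(0, 0) = 0
  z(1.5, 0) = 9
  z(0, 3) = -27  ←
The minimum is at x_1 = 0, x_2 = 3.

(0, 3)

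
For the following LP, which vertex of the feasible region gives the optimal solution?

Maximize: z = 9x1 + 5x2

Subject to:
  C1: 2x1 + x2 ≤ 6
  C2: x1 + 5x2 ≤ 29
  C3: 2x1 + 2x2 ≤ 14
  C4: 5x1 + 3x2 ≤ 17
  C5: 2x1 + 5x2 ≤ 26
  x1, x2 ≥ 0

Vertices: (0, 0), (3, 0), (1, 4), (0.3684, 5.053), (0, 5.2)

Evaluate the objective at each vertex of the feasible region:
  z(0, 0) = 0
  z(3, 0) = 27
  z(1, 4) = 29  ←
  z(0.3684, 5.053) = 28.58
  z(0, 5.2) = 26
The maximum is at x1 = 1, x2 = 4.

(1, 4)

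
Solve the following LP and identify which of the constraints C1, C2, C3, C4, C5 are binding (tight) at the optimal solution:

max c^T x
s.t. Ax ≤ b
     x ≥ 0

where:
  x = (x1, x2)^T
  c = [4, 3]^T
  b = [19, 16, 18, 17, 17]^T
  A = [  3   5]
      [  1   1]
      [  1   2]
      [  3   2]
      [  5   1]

At x1 = 3, x2 = 2, compute slack b - a·x for each constraint:
  C1: 19 − 19 = 0  (binding)
  C2: 16 − 5 = 11  (slack)
  C3: 18 − 7 = 11  (slack)
  C4: 17 − 13 = 4  (slack)
  C5: 17 − 17 = 0  (binding)

Optimal: x1 = 3, x2 = 2
Binding: C1, C5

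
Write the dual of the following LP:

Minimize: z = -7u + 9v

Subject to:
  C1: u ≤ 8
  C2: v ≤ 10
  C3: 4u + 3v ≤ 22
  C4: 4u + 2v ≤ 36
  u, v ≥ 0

Primal min cᵀx s.t. Ax ≤ b, x ≥ 0  →  Dual max −bᵀy s.t. Aᵀy ≥ −c, y ≥ 0.

Maximize: z = -8y1 - 10y2 - 22y3 - 36y4

Subject to:
  y1 + 4y3 + 4y4 ≥ 7
  y2 + 3y3 + 2y4 ≥ -9
  y1, y2, y3, y4 ≥ 0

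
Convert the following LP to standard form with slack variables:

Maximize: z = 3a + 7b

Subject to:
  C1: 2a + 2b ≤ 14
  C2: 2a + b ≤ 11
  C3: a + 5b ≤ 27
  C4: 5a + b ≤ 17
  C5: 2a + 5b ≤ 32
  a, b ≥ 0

max z = 3a + 7b

s.t.
  2a + 2b + s1 = 14
  2a + b + s2 = 11
  a + 5b + s3 = 27
  5a + b + s4 = 17
  2a + 5b + s5 = 32
  a, b, s1, s2, s3, s4, s5 ≥ 0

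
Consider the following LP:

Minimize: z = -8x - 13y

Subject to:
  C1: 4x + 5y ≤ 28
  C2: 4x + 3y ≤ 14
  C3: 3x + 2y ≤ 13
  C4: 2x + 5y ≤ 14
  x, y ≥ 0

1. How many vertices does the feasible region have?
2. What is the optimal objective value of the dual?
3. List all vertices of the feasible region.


1. 4
2. -42
3. (0, 0), (3.5, 0), (2, 2), (0, 2.8)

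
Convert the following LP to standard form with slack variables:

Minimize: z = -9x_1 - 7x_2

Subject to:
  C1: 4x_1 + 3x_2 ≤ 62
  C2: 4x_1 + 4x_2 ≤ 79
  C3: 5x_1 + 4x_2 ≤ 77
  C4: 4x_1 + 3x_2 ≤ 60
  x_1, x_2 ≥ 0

min z = -9x_1 - 7x_2

s.t.
  4x_1 + 3x_2 + s1 = 62
  4x_1 + 4x_2 + s2 = 79
  5x_1 + 4x_2 + s3 = 77
  4x_1 + 3x_2 + s4 = 60
  x_1, x_2, s1, s2, s3, s4 ≥ 0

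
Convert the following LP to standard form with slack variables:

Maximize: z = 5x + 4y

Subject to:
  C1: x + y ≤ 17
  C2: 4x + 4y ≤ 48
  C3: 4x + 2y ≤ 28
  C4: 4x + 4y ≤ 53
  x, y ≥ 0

max z = 5x + 4y

s.t.
  x + y + s1 = 17
  4x + 4y + s2 = 48
  4x + 2y + s3 = 28
  4x + 4y + s4 = 53
  x, y, s1, s2, s3, s4 ≥ 0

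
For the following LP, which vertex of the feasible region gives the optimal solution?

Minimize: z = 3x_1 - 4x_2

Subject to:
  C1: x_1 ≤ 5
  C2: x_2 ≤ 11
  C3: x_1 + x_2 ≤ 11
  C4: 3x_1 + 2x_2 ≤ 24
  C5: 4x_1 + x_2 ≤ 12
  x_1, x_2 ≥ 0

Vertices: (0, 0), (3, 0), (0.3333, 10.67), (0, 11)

Evaluate the objective at each vertex of the feasible region:
  z(0, 0) = 0
  z(3, 0) = 9
  z(0.3333, 10.67) = -41.67
  z(0, 11) = -44  ←
The minimum is at x_1 = 0, x_2 = 11.

(0, 11)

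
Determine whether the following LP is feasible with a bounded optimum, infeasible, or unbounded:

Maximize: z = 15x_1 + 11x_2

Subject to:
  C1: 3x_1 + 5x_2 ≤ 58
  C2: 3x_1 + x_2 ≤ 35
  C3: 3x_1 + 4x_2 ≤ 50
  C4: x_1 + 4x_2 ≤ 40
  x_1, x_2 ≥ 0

Feasible with a bounded optimal solution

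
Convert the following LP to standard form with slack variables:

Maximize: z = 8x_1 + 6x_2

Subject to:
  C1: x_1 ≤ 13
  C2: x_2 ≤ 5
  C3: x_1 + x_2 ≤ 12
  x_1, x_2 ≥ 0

max z = 8x_1 + 6x_2

s.t.
  x_1 + s1 = 13
  x_2 + s2 = 5
  x_1 + x_2 + s3 = 12
  x_1, x_2, s1, s2, s3 ≥ 0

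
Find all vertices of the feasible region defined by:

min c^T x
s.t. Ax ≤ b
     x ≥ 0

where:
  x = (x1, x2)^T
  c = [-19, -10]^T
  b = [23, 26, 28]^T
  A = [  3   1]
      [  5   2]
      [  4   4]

(0, 0), (5.2, 0), (4, 3), (0, 7)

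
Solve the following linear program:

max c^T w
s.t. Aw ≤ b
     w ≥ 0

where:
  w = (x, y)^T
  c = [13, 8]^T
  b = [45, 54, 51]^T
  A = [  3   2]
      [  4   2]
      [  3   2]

Evaluate the objective at each vertex of the feasible region:
  z(0, 0) = 0
  z(13.5, 0) = 175.5
  z(9, 9) = 189  ←
  z(0, 22.5) = 180
The maximum is at x = 9, y = 9.

x = 9, y = 9, z = 189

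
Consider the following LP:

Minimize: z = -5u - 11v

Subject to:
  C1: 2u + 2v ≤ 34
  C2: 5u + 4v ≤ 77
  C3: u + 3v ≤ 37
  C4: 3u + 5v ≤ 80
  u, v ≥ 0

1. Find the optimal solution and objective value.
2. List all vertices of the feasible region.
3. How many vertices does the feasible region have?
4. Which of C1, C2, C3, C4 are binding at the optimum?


1. u = 7, v = 10, z = -145
2. (0, 0), (15.4, 0), (9, 8), (7, 10), (0, 12.33)
3. 5
4. C1, C3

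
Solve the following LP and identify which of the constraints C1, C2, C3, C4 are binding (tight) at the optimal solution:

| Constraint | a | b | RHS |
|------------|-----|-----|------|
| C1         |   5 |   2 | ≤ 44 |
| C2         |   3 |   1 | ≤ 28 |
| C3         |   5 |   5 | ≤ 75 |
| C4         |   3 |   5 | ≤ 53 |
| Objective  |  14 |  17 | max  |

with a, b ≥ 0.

At a = 6, b = 7, compute slack b - a·x for each constraint:
  C1: 44 − 44 = 0  (binding)
  C2: 28 − 25 = 3  (slack)
  C3: 75 − 65 = 10  (slack)
  C4: 53 − 53 = 0  (binding)

Optimal: a = 6, b = 7
Binding: C1, C4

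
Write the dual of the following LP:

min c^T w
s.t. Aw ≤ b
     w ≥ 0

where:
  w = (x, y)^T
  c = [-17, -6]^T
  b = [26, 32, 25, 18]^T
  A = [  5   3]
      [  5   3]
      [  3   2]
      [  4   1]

Primal min cᵀx s.t. Ax ≤ b, x ≥ 0  →  Dual max −bᵀy s.t. Aᵀy ≥ −c, y ≥ 0.

Maximize: z = -26y1 - 32y2 - 25y3 - 18y4

Subject to:
  5y1 + 5y2 + 3y3 + 4y4 ≥ 17
  3y1 + 3y2 + 2y3 + y4 ≥ 6
  y1, y2, y3, y4 ≥ 0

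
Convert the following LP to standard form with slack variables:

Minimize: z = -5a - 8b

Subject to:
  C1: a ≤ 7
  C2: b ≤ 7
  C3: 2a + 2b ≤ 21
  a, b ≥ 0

min z = -5a - 8b

s.t.
  a + s1 = 7
  b + s2 = 7
  2a + 2b + s3 = 21
  a, b, s1, s2, s3 ≥ 0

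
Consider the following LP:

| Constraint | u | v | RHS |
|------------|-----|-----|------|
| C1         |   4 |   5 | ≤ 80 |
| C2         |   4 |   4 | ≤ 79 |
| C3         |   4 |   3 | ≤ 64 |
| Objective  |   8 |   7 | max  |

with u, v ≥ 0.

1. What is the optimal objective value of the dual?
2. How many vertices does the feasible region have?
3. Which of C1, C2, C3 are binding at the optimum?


1. 136
2. 4
3. C1, C3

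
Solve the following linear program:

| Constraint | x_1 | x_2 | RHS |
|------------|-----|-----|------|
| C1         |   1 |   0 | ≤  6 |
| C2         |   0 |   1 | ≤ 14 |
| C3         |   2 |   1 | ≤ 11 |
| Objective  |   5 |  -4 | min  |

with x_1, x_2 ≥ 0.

Evaluate the objective at each vertex of the feasible region:
  z(0, 0) = 0
  z(5.5, 0) = 27.5
  z(0, 11) = -44  ←
The minimum is at x_1 = 0, x_2 = 11.

x_1 = 0, x_2 = 11, z = -44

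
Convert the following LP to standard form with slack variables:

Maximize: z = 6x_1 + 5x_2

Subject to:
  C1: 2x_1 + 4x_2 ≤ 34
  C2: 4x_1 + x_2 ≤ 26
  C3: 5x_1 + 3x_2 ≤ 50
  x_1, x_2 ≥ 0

max z = 6x_1 + 5x_2

s.t.
  2x_1 + 4x_2 + s1 = 34
  4x_1 + x_2 + s2 = 26
  5x_1 + 3x_2 + s3 = 50
  x_1, x_2, s1, s2, s3 ≥ 0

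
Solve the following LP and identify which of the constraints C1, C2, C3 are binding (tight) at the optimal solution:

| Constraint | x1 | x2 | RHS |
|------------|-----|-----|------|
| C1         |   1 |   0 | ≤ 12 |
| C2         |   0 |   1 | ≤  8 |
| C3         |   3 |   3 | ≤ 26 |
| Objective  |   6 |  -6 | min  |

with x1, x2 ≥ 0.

At x1 = 0, x2 = 8, compute slack b - a·x for each constraint:
  C1: 12 − 0 = 12  (slack)
  C2: 8 − 8 = 0  (binding)
  C3: 26 − 24 = 2  (slack)

Optimal: x1 = 0, x2 = 8
Binding: C2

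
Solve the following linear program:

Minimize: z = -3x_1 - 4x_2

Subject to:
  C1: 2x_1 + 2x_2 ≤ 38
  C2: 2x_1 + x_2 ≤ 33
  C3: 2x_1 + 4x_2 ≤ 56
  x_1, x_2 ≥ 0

Evaluate the objective at each vertex of the feasible region:
  z(0, 0) = 0
  z(16.5, 0) = -49.5
  z(14, 5) = -62
  z(10, 9) = -66  ←
  z(0, 14) = -56
The minimum is at x_1 = 10, x_2 = 9.

x_1 = 10, x_2 = 9, z = -66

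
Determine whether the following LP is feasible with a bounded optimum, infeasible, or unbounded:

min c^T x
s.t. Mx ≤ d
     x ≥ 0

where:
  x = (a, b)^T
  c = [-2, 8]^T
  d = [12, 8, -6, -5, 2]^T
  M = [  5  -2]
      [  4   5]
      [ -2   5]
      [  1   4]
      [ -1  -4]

Infeasible (no feasible solution exists)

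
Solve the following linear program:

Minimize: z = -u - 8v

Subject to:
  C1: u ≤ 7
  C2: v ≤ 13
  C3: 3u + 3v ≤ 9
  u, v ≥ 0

Evaluate the objective at each vertex of the feasible region:
  z(0, 0) = 0
  z(3, 0) = -3
  z(0, 3) = -24  ←
The minimum is at u = 0, v = 3.

u = 0, v = 3, z = -24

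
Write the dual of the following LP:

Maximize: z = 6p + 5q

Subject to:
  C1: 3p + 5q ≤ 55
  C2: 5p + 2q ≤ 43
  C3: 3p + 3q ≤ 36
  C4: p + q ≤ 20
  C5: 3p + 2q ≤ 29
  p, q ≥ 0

Primal max cᵀx s.t. Ax ≤ b, x ≥ 0  →  Dual min bᵀy s.t. Aᵀy ≥ c, y ≥ 0.

Minimize: z = 55y1 + 43y2 + 36y3 + 20y4 + 29y5

Subject to:
  3y1 + 5y2 + 3y3 + y4 + 3y5 ≥ 6
  5y1 + 2y2 + 3y3 + y4 + 2y5 ≥ 5
  y1, y2, y3, y4, y5 ≥ 0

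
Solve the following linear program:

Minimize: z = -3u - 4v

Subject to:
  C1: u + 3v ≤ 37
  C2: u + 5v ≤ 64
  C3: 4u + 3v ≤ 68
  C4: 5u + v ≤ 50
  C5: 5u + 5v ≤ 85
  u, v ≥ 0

Evaluate the objective at each vertex of the feasible region:
  z(0, 0) = 0
  z(10, 0) = -30
  z(8.25, 8.75) = -59.75
  z(7, 10) = -61  ←
  z(0, 12.33) = -49.33
The minimum is at u = 7, v = 10.

u = 7, v = 10, z = -61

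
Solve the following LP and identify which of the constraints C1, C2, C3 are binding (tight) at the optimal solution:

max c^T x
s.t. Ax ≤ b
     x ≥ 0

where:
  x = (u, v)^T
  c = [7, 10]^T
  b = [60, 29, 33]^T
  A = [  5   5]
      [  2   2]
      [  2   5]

At u = 9, v = 3, compute slack b - a·x for each constraint:
  C1: 60 − 60 = 0  (binding)
  C2: 29 − 24 = 5  (slack)
  C3: 33 − 33 = 0  (binding)

Optimal: u = 9, v = 3
Binding: C1, C3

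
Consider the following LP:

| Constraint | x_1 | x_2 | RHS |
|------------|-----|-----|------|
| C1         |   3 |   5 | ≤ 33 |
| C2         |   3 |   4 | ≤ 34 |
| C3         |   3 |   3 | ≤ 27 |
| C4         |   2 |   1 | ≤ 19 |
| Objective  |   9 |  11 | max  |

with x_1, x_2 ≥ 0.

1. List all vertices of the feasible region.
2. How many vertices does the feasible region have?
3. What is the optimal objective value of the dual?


1. (0, 0), (9, 0), (6, 3), (0, 6.6)
2. 4
3. 87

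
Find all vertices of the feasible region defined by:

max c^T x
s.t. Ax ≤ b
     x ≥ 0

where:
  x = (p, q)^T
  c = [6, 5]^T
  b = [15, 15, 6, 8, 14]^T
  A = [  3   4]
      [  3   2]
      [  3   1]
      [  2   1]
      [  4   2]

(0, 0), (2, 0), (1, 3), (0, 3.75)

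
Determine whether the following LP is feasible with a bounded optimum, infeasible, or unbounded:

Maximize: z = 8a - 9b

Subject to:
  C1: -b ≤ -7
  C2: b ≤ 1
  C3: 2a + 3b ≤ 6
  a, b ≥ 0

Infeasible (no feasible solution exists)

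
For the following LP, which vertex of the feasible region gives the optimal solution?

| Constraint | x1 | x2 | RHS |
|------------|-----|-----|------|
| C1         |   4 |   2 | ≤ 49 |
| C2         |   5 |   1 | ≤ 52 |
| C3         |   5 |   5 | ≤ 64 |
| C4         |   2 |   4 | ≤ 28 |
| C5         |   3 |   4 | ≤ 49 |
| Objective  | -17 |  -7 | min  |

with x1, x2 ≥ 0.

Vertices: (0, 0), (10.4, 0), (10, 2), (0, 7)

Evaluate the objective at each vertex of the feasible region:
  z(0, 0) = 0
  z(10.4, 0) = -176.8
  z(10, 2) = -184  ←
  z(0, 7) = -49
The minimum is at x1 = 10, x2 = 2.

(10, 2)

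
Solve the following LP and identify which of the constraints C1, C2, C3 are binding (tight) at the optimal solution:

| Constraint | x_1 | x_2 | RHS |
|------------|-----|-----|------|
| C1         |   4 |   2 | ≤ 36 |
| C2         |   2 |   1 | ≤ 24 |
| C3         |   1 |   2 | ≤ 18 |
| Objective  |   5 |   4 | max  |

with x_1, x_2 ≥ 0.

At x_1 = 6, x_2 = 6, compute slack b - a·x for each constraint:
  C1: 36 − 36 = 0  (binding)
  C2: 24 − 18 = 6  (slack)
  C3: 18 − 18 = 0  (binding)

Optimal: x_1 = 6, x_2 = 6
Binding: C1, C3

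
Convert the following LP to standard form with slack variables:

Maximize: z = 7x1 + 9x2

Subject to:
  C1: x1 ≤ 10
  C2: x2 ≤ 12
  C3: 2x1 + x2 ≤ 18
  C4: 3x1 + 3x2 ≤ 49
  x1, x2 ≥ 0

max z = 7x1 + 9x2

s.t.
  x1 + s1 = 10
  x2 + s2 = 12
  2x1 + x2 + s3 = 18
  3x1 + 3x2 + s4 = 49
  x1, x2, s1, s2, s3, s4 ≥ 0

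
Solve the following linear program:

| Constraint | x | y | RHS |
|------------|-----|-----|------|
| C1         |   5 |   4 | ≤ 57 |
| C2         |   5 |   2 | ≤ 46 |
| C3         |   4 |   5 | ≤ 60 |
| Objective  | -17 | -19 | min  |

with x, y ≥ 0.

Evaluate the objective at each vertex of the feasible region:
  z(0, 0) = 0
  z(9.2, 0) = -156.4
  z(7, 5.5) = -223.5
  z(5, 8) = -237  ←
  z(0, 12) = -228
The minimum is at x = 5, y = 8.

x = 5, y = 8, z = -237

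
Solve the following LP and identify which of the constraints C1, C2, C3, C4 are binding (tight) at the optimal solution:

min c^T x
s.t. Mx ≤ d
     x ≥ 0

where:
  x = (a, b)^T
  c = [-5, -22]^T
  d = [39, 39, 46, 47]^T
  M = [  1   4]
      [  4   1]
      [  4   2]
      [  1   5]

At a = 7, b = 8, compute slack b - a·x for each constraint:
  C1: 39 − 39 = 0  (binding)
  C2: 39 − 36 = 3  (slack)
  C3: 46 − 44 = 2  (slack)
  C4: 47 − 47 = 0  (binding)

Optimal: a = 7, b = 8
Binding: C1, C4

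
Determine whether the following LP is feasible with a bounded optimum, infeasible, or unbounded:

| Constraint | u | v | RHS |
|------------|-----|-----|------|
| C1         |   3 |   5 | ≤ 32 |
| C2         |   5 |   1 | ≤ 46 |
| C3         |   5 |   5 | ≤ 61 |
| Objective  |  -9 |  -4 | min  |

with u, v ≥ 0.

Feasible with a bounded optimal solution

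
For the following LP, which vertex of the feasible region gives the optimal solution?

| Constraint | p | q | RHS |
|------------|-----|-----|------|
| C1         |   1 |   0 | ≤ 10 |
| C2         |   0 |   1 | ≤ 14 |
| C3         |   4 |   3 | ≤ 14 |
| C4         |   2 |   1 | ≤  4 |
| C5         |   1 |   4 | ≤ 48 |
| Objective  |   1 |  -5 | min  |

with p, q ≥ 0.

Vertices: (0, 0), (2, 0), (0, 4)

Evaluate the objective at each vertex of the feasible region:
  z(0, 0) = 0
  z(2, 0) = 2
  z(0, 4) = -20  ←
The minimum is at p = 0, q = 4.

(0, 4)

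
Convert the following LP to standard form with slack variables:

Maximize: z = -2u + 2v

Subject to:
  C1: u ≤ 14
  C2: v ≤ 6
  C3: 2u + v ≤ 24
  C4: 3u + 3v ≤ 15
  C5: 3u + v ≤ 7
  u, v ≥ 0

max z = -2u + 2v

s.t.
  u + s1 = 14
  v + s2 = 6
  2u + v + s3 = 24
  3u + 3v + s4 = 15
  3u + v + s5 = 7
  u, v, s1, s2, s3, s4, s5 ≥ 0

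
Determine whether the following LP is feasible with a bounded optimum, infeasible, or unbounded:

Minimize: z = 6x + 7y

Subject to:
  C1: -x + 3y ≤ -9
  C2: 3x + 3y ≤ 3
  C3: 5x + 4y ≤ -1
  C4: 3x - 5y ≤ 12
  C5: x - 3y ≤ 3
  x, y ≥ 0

Infeasible (no feasible solution exists)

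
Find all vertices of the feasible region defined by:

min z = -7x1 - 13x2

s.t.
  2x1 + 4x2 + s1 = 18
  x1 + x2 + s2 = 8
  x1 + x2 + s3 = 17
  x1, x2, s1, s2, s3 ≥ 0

(0, 0), (8, 0), (7, 1), (0, 4.5)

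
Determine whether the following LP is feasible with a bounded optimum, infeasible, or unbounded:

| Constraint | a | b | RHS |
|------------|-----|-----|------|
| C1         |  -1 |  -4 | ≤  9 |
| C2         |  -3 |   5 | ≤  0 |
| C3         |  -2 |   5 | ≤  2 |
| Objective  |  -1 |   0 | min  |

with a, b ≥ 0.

Unbounded (objective can decrease without bound)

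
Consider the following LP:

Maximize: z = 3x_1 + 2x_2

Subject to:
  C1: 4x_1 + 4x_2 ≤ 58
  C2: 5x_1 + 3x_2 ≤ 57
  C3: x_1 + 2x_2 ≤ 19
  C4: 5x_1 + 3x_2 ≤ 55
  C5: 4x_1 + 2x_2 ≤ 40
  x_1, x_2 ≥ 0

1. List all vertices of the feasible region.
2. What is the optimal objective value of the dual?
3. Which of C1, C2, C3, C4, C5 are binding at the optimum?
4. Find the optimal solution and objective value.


1. (0, 0), (10, 0), (7, 6), (0, 9.5)
2. 33
3. C3, C5
4. x_1 = 7, x_2 = 6, z = 33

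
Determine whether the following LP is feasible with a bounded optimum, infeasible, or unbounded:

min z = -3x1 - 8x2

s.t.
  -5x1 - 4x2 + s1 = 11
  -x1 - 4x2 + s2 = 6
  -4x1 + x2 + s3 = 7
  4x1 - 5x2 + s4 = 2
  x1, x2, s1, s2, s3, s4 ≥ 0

Unbounded (objective can decrease without bound)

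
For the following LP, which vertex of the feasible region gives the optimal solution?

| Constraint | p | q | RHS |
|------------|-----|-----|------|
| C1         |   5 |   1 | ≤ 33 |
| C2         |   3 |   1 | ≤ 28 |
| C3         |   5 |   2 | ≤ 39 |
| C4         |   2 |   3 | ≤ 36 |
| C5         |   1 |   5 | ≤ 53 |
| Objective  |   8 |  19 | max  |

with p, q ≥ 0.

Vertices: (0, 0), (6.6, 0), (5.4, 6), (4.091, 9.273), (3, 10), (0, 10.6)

Evaluate the objective at each vertex of the feasible region:
  z(0, 0) = 0
  z(6.6, 0) = 52.8
  z(5.4, 6) = 157.2
  z(4.091, 9.273) = 208.9
  z(3, 10) = 214  ←
  z(0, 10.6) = 201.4
The maximum is at p = 3, q = 10.

(3, 10)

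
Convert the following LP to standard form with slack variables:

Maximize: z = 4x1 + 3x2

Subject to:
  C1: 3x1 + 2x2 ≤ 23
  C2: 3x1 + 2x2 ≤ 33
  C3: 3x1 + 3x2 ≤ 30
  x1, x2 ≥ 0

max z = 4x1 + 3x2

s.t.
  3x1 + 2x2 + s1 = 23
  3x1 + 2x2 + s2 = 33
  3x1 + 3x2 + s3 = 30
  x1, x2, s1, s2, s3 ≥ 0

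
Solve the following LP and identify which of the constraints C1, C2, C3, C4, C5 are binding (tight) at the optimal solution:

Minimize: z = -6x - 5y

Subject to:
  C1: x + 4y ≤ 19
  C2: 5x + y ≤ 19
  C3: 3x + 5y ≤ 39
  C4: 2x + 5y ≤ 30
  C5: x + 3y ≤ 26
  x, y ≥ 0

At x = 3, y = 4, compute slack b - a·x for each constraint:
  C1: 19 − 19 = 0  (binding)
  C2: 19 − 19 = 0  (binding)
  C3: 39 − 29 = 10  (slack)
  C4: 30 − 26 = 4  (slack)
  C5: 26 − 15 = 11  (slack)

Optimal: x = 3, y = 4
Binding: C1, C2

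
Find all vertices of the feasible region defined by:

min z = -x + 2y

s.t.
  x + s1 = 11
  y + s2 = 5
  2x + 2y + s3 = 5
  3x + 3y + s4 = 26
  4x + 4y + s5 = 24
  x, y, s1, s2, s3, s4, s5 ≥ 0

(0, 0), (2.5, 0), (0, 2.5)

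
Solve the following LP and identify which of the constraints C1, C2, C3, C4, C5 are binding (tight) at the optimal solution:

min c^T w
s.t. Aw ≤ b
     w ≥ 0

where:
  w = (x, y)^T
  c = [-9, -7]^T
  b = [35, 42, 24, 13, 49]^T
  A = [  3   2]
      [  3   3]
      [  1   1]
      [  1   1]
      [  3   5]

At x = 9, y = 4, compute slack b - a·x for each constraint:
  C1: 35 − 35 = 0  (binding)
  C2: 42 − 39 = 3  (slack)
  C3: 24 − 13 = 11  (slack)
  C4: 13 − 13 = 0  (binding)
  C5: 49 − 47 = 2  (slack)

Optimal: x = 9, y = 4
Binding: C1, C4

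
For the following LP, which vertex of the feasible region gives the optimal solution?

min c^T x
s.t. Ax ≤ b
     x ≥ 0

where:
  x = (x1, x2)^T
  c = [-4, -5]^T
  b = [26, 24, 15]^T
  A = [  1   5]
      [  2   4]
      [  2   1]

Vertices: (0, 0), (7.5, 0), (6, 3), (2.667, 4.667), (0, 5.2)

Evaluate the objective at each vertex of the feasible region:
  z(0, 0) = 0
  z(7.5, 0) = -30
  z(6, 3) = -39  ←
  z(2.667, 4.667) = -34
  z(0, 5.2) = -26
The minimum is at x1 = 6, x2 = 3.

(6, 3)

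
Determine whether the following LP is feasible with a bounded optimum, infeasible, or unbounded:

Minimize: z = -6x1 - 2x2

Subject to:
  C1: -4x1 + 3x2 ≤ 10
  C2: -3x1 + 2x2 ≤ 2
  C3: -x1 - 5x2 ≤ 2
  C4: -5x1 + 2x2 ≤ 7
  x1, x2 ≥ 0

Unbounded (objective can decrease without bound)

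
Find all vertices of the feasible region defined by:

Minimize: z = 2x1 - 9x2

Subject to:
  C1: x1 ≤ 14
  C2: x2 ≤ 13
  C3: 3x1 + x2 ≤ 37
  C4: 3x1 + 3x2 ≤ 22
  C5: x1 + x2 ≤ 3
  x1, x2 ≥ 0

(0, 0), (3, 0), (0, 3)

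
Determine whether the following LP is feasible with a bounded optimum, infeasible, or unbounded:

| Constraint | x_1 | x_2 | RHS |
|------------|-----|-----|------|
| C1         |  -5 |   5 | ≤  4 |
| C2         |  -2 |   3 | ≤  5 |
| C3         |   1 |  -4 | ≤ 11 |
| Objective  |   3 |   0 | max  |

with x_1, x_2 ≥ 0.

Unbounded (objective can increase without bound)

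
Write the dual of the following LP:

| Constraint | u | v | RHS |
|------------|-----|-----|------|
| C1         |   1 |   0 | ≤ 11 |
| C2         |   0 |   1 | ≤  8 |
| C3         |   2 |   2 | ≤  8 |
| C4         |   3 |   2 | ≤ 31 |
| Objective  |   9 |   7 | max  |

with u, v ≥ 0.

Primal max cᵀx s.t. Ax ≤ b, x ≥ 0  →  Dual min bᵀy s.t. Aᵀy ≥ c, y ≥ 0.

Minimize: z = 11y1 + 8y2 + 8y3 + 31y4

Subject to:
  y1 + 2y3 + 3y4 ≥ 9
  y2 + 2y3 + 2y4 ≥ 7
  y1, y2, y3, y4 ≥ 0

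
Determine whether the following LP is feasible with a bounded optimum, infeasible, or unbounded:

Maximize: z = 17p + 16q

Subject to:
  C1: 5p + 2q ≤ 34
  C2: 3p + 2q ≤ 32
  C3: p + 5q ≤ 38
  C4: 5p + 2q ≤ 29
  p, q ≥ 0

Feasible with a bounded optimal solution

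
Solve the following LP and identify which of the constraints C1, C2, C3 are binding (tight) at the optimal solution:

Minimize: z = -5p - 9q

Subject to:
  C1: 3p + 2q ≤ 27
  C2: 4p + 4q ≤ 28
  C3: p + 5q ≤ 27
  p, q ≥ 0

At p = 2, q = 5, compute slack b - a·x for each constraint:
  C1: 27 − 16 = 11  (slack)
  C2: 28 − 28 = 0  (binding)
  C3: 27 − 27 = 0  (binding)

Optimal: p = 2, q = 5
Binding: C2, C3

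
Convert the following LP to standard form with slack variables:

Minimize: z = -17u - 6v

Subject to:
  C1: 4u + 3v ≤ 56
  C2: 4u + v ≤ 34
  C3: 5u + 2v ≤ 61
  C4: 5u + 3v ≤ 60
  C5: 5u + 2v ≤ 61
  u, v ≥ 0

min z = -17u - 6v

s.t.
  4u + 3v + s1 = 56
  4u + v + s2 = 34
  5u + 2v + s3 = 61
  5u + 3v + s4 = 60
  5u + 2v + s5 = 61
  u, v, s1, s2, s3, s4, s5 ≥ 0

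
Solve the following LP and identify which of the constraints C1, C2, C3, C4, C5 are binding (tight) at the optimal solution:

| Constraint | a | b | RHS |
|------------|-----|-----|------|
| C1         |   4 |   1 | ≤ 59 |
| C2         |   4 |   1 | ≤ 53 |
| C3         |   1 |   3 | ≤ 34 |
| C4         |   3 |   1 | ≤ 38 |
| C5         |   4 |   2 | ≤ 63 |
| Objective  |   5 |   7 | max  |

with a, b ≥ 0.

At a = 10, b = 8, compute slack b - a·x for each constraint:
  C1: 59 − 48 = 11  (slack)
  C2: 53 − 48 = 5  (slack)
  C3: 34 − 34 = 0  (binding)
  C4: 38 − 38 = 0  (binding)
  C5: 63 − 56 = 7  (slack)

Optimal: a = 10, b = 8
Binding: C3, C4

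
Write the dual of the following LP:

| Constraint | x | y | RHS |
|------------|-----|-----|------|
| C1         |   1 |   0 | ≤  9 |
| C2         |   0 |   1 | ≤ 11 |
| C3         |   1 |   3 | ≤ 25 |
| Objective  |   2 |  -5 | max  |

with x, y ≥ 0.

Primal max cᵀx s.t. Ax ≤ b, x ≥ 0  →  Dual min bᵀy s.t. Aᵀy ≥ c, y ≥ 0.

Minimize: z = 9y1 + 11y2 + 25y3

Subject to:
  y1 + y3 ≥ 2
  y2 + 3y3 ≥ -5
  y1, y2, y3 ≥ 0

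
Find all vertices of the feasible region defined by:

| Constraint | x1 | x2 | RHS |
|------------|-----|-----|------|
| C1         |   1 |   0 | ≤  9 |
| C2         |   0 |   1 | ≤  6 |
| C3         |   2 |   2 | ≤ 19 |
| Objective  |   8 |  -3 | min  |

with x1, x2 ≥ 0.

(0, 0), (9, 0), (9, 0.5), (3.5, 6), (0, 6)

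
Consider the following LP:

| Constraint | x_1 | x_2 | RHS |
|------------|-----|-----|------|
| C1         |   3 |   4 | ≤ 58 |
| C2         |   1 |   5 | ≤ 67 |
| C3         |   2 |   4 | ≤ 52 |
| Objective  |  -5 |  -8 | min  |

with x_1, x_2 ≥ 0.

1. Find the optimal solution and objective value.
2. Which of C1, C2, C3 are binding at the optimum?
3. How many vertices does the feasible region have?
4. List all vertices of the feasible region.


1. x_1 = 6, x_2 = 10, z = -110
2. C1, C3
3. 4
4. (0, 0), (19.33, 0), (6, 10), (0, 13)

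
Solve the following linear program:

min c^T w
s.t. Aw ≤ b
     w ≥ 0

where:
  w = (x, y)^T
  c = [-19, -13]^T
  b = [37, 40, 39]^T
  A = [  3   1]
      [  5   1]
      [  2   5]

Evaluate the objective at each vertex of the feasible region:
  z(0, 0) = 0
  z(8, 0) = -152
  z(7, 5) = -198  ←
  z(0, 7.8) = -101.4
The minimum is at x = 7, y = 5.

x = 7, y = 5, z = -198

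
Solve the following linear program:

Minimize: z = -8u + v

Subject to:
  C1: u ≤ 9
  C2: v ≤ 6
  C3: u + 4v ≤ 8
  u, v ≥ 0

Evaluate the objective at each vertex of the feasible region:
  z(0, 0) = 0
  z(8, 0) = -64  ←
  z(0, 2) = 2
The minimum is at u = 8, v = 0.

u = 8, v = 0, z = -64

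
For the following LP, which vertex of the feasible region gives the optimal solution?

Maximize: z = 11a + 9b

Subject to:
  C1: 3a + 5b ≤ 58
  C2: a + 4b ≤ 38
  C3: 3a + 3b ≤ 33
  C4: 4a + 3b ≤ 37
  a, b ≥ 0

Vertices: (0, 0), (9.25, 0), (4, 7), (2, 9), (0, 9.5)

Evaluate the objective at each vertex of the feasible region:
  z(0, 0) = 0
  z(9.25, 0) = 101.8
  z(4, 7) = 107  ←
  z(2, 9) = 103
  z(0, 9.5) = 85.5
The maximum is at a = 4, b = 7.

(4, 7)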